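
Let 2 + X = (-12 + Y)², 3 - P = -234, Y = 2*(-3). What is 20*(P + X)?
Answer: 11180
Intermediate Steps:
Y = -6
P = 237 (P = 3 - 1*(-234) = 3 + 234 = 237)
X = 322 (X = -2 + (-12 - 6)² = -2 + (-18)² = -2 + 324 = 322)
20*(P + X) = 20*(237 + 322) = 20*559 = 11180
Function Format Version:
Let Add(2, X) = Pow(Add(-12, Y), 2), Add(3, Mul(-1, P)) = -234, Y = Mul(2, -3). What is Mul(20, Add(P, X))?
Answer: 11180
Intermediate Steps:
Y = -6
P = 237 (P = Add(3, Mul(-1, -234)) = Add(3, 234) = 237)
X = 322 (X = Add(-2, Pow(Add(-12, -6), 2)) = Add(-2, Pow(-18, 2)) = Add(-2, 324) = 322)
Mul(20, Add(P, X)) = Mul(20, Add(237, 322)) = Mul(20, 559) = 11180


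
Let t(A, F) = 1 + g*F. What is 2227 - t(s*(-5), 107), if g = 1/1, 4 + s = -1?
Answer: 2119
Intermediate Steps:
s = -5 (s = -4 - 1 = -5)
g = 1 (g = 1*1 = 1)
t(A, F) = 1 + F (t(A, F) = 1 + 1*F = 1 + F)
2227 - t(s*(-5), 107) = 2227 - (1 + 107) = 2227 - 1*108 = 2227 - 108 = 2119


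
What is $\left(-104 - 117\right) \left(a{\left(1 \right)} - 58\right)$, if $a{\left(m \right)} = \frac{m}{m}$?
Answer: $12597$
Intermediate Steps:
$a{\left(m \right)} = 1$
$\left(-104 - 117\right) \left(a{\left(1 \right)} - 58\right) = \left(-104 - 117\right) \left(1 - 58\right) = - 221 \left(1 - 58\right) = \left(-221\right) \left(-57\right) = 12597$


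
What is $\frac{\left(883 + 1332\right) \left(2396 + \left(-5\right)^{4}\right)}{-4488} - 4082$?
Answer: $- \frac{8337177}{1496} \approx -5573.0$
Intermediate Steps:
$\frac{\left(883 + 1332\right) \left(2396 + \left(-5\right)^{4}\right)}{-4488} - 4082 = 2215 \left(2396 + 625\right) \left(- \frac{1}{4488}\right) - 4082 = 2215 \cdot 3021 \left(- \frac{1}{4488}\right) - 4082 = 6691515 \left(- \frac{1}{4488}\right) - 4082 = - \frac{2230505}{1496} - 4082 = - \frac{8337177}{1496}$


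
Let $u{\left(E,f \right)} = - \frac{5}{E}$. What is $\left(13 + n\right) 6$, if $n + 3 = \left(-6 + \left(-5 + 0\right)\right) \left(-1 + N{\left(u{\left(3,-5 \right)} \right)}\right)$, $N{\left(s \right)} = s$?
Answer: $236$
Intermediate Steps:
$n = \frac{79}{3}$ ($n = -3 + \left(-6 + \left(-5 + 0\right)\right) \left(-1 - \frac{5}{3}\right) = -3 + \left(-6 - 5\right) \left(-1 - \frac{5}{3}\right) = -3 - 11 \left(-1 - \frac{5}{3}\right) = -3 - - \frac{88}{3} = -3 + \frac{88}{3} = \frac{79}{3} \approx 26.333$)
$\left(13 + n\right) 6 = \left(13 + \frac{79}{3}\right) 6 = \frac{118}{3} \cdot 6 = 236$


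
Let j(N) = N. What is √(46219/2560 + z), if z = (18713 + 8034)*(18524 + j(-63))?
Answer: √12640675457390/160 ≈ 22221.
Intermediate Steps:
z = 493776367 (z = (18713 + 8034)*(18524 - 63) = 26747*18461 = 493776367)
√(46219/2560 + z) = √(46219/2560 + 493776367) = √(1264067545739/2560) = √12640675457390/160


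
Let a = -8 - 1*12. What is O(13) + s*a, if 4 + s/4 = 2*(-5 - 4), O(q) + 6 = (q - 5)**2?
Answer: 1818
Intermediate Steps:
O(q) = -6 + (-5 + q)**2 (O(q) = -6 + (q - 5)**2 = -6 + (-5 + q)**2)
a = -20 (a = -8 - 12 = -20)
s = -88 (s = -16 + 4*(2*(-5 - 4)) = -16 + 4*(2*(-9)) = -16 + 4*(-18) = -16 - 72 = -88)
O(13) + s*a = (-6 + (-5 + 13)**2) - 88*(-20) = (-6 + 8**2) + 1760 = (-6 + 64) + 1760 = 58 + 1760 = 1818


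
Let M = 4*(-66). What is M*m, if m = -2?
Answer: 528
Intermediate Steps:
M = -264
M*m = -264*(-2) = 528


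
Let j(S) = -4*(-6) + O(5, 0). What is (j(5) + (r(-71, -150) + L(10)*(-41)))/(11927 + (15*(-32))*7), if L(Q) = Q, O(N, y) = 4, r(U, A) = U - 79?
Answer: -532/8567 ≈ -0.062099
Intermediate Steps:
r(U, A) = -79 + U
j(S) = 28 (j(S) = -4*(-6) + 4 = 24 + 4 = 28)
(j(5) + (r(-71, -150) + L(10)*(-41)))/(11927 + (15*(-32))*7) = (28 + ((-79 - 71) + 10*(-41)))/(11927 + (15*(-32))*7) = (28 + (-150 - 410))/(11927 - 480*7) = (28 - 560)/(11927 - 3360) = -532/8567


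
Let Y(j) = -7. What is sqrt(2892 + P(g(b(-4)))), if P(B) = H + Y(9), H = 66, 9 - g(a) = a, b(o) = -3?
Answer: sqrt(2951) ≈ 54.323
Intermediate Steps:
g(a) = 9 - a
P(B) = 59 (P(B) = 66 - 7 = 59)
sqrt(2892 + P(g(b(-4)))) = sqrt(2892 + 59) = sqrt(2951)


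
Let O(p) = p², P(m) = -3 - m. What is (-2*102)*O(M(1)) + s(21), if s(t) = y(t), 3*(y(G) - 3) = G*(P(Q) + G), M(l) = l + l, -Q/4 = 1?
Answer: -659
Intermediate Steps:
Q = -4 (Q = -4*1 = -4)
M(l) = 2*l
y(G) = 3 + G*(1 + G)/3 (y(G) = 3 + (G*((-3 - 1*(-4)) + G))/3 = 3 + (G*((-3 + 4) + G))/3 = 3 + (G*(1 + G))/3 = 3 + G*(1 + G)/3)
s(t) = 3 + t/3 + t²/3
(-2*102)*O(M(1)) + s(21) = (-2*102)*(2*1)² + (3 + (⅓)*21 + (⅓)*21²) = -204*2² + (3 + 7 + (⅓)*441) = -204*4 + (3 + 7 + 147) = -816 + 157 = -659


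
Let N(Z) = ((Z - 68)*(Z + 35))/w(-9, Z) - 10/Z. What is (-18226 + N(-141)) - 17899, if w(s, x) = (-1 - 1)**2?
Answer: -8625373/282 ≈ -30586.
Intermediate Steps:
w(s, x) = 4 (w(s, x) = (-2)**2 = 4)
N(Z) = -10/Z + (-68 + Z)*(35 + Z)/4 (N(Z) = ((Z - 68)*(Z + 35))/4 - 10/Z = ((-68 + Z)*(35 + Z))*(1/4) - 10/Z = (-68 + Z)*(35 + Z)/4 - 10/Z = -10/Z + (-68 + Z)*(35 + Z)/4)
(-18226 + N(-141)) - 17899 = (-18226 + (-595 - 10/(-141) - 33/4*(-141) + (1/4)*(-141)**2)) - 17899 = (-18226 + (-595 - 10*(-1/141) + 4653/4 + (1/4)*19881)) - 17899 = (-18226 + (-595 + 10/141 + 4653/4 + 19881/4)) - 17899 = (-18226 + 1561877/282) - 17899 = -3577855/282 - 17899 = -8625373/282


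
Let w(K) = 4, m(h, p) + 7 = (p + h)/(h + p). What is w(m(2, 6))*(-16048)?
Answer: -64192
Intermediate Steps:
m(h, p) = -6 (m(h, p) = -7 + (p + h)/(h + p) = -7 + (h + p)/(h + p) = -7 + 1 = -6)
w(m(2, 6))*(-16048) = 4*(-16048) = -64192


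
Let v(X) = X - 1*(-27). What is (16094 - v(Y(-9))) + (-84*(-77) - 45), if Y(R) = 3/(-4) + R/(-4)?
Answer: 44977/2 ≈ 22489.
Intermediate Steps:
Y(R) = -3/4 - R/4 (Y(R) = 3*(-1/4) + R*(-1/4) = -3/4 - R/4)
v(X) = 27 + X (v(X) = X + 27 = 27 + X)
(16094 - v(Y(-9))) + (-84*(-77) - 45) = (16094 - (27 + (-3/4 - 1/4*(-9)))) + (-84*(-77) - 45) = (16094 - (27 + (-3/4 + 9/4))) + (6468 - 45) = (16094 - (27 + 3/2)) + 6423 = (16094 - 1*57/2) + 6423 = (16094 - 57/2) + 6423 = 32131/2 + 6423 = 44977/2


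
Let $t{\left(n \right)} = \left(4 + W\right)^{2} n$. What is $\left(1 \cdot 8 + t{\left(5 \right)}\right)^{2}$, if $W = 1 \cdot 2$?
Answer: $35344$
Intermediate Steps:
$W = 2$
$t{\left(n \right)} = 36 n$ ($t{\left(n \right)} = \left(4 + 2\right)^{2} n = 6^{2} n = 36 n$)
$\left(1 \cdot 8 + t{\left(5 \right)}\right)^{2} = \left(1 \cdot 8 + 36 \cdot 5\right)^{2} = \left(8 + 180\right)^{2} = 188^{2} = 35344$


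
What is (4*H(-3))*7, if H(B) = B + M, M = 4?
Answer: 28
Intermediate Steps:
H(B) = 4 + B (H(B) = B + 4 = 4 + B)
(4*H(-3))*7 = (4*(4 - 3))*7 = (4*1)*7 = 4*7 = 28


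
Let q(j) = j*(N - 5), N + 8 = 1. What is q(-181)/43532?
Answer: 543/10883 ≈ 0.049894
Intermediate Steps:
N = -7 (N = -8 + 1 = -7)
q(j) = -12*j (q(j) = j*(-7 - 5) = j*(-12) = -12*j)
q(-181)/43532 = -12*(-181)/43532 = 2172*(1/43532) = 543/10883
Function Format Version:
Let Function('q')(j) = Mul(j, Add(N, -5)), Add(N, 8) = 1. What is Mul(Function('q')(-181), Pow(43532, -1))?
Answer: Rational(543, 10883) ≈ 0.049894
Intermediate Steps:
N = -7 (N = Add(-8, 1) = -7)
Function('q')(j) = Mul(-12, j) (Function('q')(j) = Mul(j, Add(-7, -5)) = Mul(j, -12) = Mul(-12, j))
Mul(Function('q')(-181), Pow(43532, -1)) = Mul(Mul(-12, -181), Pow(43532, -1)) = Mul(2172, Rational(1, 43532)) = Rational(543, 10883)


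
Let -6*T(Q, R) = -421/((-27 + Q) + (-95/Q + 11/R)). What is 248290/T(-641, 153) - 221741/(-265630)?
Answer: -8638711992354833149/3655842048930 ≈ -2.3630e+6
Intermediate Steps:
T(Q, R) = 421/(6*(-27 + Q - 95/Q + 11/R)) (T(Q, R) = -(-421)/(6*((-27 + Q) + (-95/Q + 11/R))) = -(-421)/(6*(-27 + Q - 95/Q + 11/R)) = 421/(6*(-27 + Q - 95/Q + 11/R)))
248290/T(-641, 153) - 221741/(-265630) = 248290/(((421/6)*(-641)*153/(-95*153 + 11*(-641) + 153*(-641)**2 - 27*(-641)*153))) - 221741/(-265630) = 248290/(((421/6)*(-641)*153/(-14535 - 7051 + 153*410881 + 2647971))) - 221741*(-1/265630) = 248290/(((421/6)*(-641)*153/(-14535 - 7051 + 62864793 + 2647971))) + 221741/265630 = 248290/(((421/6)*(-641)*153/65491178)) + 221741/265630 = 248290/(((421/6)*(-641)*153*(1/65491178))) + 221741/265630 = 248290/(-13762911/130982356) + 221741/265630 = 248290*(-130982356/13762911) + 221741/265630 = -32521609171240/13762911 + 221741/265630 = -8638711992354833149/3655842048930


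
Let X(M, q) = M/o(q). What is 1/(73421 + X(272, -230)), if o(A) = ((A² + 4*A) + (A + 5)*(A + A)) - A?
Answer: 77855/5716192091 ≈ 1.3620e-5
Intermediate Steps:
o(A) = A² + 3*A + 2*A*(5 + A) (o(A) = ((A² + 4*A) + (5 + A)*(2*A)) - A = ((A² + 4*A) + 2*A*(5 + A)) - A = (A² + 4*A + 2*A*(5 + A)) - A = A² + 3*A + 2*A*(5 + A))
X(M, q) = M/(q*(13 + 3*q)) (X(M, q) = M/((q*(13 + 3*q))) = M*(1/(q*(13 + 3*q))) = M/(q*(13 + 3*q)))
1/(73421 + X(272, -230)) = 1/(73421 + 272/(-230*(13 + 3*(-230)))) = 1/(73421 + 272*(-1/230)/(13 - 690)) = 1/(73421 + 272*(-1/230)/(-677)) = 1/(73421 + 272*(-1/230)*(-1/677)) = 1/(73421 + 136/77855) = 1/(5716192091/77855) = 77855/5716192091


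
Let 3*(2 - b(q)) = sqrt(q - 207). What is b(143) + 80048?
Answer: 80050 - 8*I/3 ≈ 80050.0 - 2.6667*I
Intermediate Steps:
b(q) = 2 - sqrt(-207 + q)/3 (b(q) = 2 - sqrt(q - 207)/3 = 2 - sqrt(-207 + q)/3)
b(143) + 80048 = (2 - sqrt(-207 + 143)/3) + 80048 = (2 - 8*I/3) + 80048 = 80050 - 8*I/3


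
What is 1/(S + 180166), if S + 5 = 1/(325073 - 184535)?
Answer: 140538/25319466619 ≈ 5.5506e-6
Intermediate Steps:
S = -702689/140538 (S = -5 + 1/(325073 - 184535) = -5 + 1/140538 = -702689/140538 ≈ -5.0000)
1/(S + 180166) = 1/(-702689/140538 + 180166) = 1/(25319466619/140538) = 140538/25319466619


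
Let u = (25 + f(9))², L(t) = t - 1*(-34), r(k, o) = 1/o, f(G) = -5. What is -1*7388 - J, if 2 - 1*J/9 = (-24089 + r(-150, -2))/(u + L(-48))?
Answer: -6151043/772 ≈ -7967.7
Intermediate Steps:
L(t) = 34 + t (L(t) = t + 34 = 34 + t)
u = 400 (u = (25 - 5)² = 20² = 400)
J = 447507/772 (J = 18 - 9*(-24089 + 1/(-2))/(400 + (34 - 48)) = 18 - 9*(-24089 - ½)/(400 - 14) = 18 - (-433611)/(2*386) = 18 - 9*(-48179/772) = 18 + 433611/772 = 447507/772 ≈ 579.67)
-1*7388 - J = -1*7388 - 1*447507/772 = -7388 - 447507/772 = -6151043/772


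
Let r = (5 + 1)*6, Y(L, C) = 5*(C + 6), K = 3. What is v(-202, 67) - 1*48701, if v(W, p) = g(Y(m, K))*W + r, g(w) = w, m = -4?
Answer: -57755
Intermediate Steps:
Y(L, C) = 30 + 5*C (Y(L, C) = 5*(6 + C) = 30 + 5*C)
r = 36 (r = 6*6 = 36)
v(W, p) = 36 + 45*W (v(W, p) = (30 + 5*3)*W + 36 = (30 + 15)*W + 36 = 45*W + 36 = 36 + 45*W)
v(-202, 67) - 1*48701 = (36 + 45*(-202)) - 1*48701 = (36 - 9090) - 48701 = -9054 - 48701 = -57755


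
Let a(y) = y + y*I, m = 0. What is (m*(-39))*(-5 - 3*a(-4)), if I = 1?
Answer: 0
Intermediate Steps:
a(y) = 2*y (a(y) = y + y*1 = y + y = 2*y)
(m*(-39))*(-5 - 3*a(-4)) = (0*(-39))*(-5 - 6*(-4)) = 0*(-5 - 3*(-8)) = 0*(-5 + 24) = 0*19 = 0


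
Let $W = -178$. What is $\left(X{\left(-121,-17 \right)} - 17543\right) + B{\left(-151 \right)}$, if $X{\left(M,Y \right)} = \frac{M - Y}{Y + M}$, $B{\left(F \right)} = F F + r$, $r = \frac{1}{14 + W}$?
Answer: $\frac{59507987}{11316} \approx 5258.8$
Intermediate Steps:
$r = - \frac{1}{164}$ ($r = \frac{1}{14 - 178} = \frac{1}{-164} = - \frac{1}{164} \approx -0.0060976$)
$B{\left(F \right)} = - \frac{1}{164} + F^{2}$ ($B{\left(F \right)} = F F - \frac{1}{164} = F^{2} - \frac{1}{164} = - \frac{1}{164} + F^{2}$)
$X{\left(M,Y \right)} = \frac{M - Y}{M + Y}$
$\left(X{\left(-121,-17 \right)} - 17543\right) + B{\left(-151 \right)} = \left(\frac{-121 - -17}{-121 - 17} - 17543\right) - \left(\frac{1}{164} - \left(-151\right)^{2}\right) = \left(\frac{-121 + 17}{-138} - 17543\right) + \left(- \frac{1}{164} + 22801\right) = \left(\left(- \frac{1}{138}\right) \left(-104\right) - 17543\right) + \frac{3739363}{164} = \left(\frac{52}{69} - 17543\right) + \frac{3739363}{164} = - \frac{1210415}{69} + \frac{3739363}{164} = \frac{59507987}{11316}$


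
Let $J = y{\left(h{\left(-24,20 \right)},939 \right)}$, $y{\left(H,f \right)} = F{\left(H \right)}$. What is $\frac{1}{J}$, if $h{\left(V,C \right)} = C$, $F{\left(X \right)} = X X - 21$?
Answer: $\frac{1}{379} \approx 0.0026385$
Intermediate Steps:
$F{\left(X \right)} = -21 + X^{2}$ ($F{\left(X \right)} = X^{2} - 21 = -21 + X^{2}$)
$y{\left(H,f \right)} = -21 + H^{2}$
$J = 379$ ($J = -21 + 20^{2} = -21 + 400 = 379$)
$\frac{1}{J} = \frac{1}{379}$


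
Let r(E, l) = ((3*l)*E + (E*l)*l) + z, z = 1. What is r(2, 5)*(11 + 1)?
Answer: 972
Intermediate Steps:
r(E, l) = 1 + E*l**2 + 3*E*l (r(E, l) = ((3*l)*E + (E*l)*l) + 1 = (3*E*l + E*l**2) + 1 = (E*l**2 + 3*E*l) + 1 = 1 + E*l**2 + 3*E*l)
r(2, 5)*(11 + 1) = (1 + 2*5**2 + 3*2*5)*(11 + 1) = (1 + 2*25 + 30)*12 = (1 + 50 + 30)*12 = 81*12 = 972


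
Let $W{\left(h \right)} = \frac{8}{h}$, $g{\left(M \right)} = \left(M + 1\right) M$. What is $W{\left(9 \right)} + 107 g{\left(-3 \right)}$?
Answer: $\frac{5786}{9} \approx 642.89$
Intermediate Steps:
$g{\left(M \right)} = M \left(1 + M\right)$ ($g{\left(M \right)} = \left(1 + M\right) M = M \left(1 + M\right)$)
$W{\left(9 \right)} + 107 g{\left(-3 \right)} = \frac{8}{9} + 107 \left(- 3 \left(1 - 3\right)\right) = 8 \cdot \frac{1}{9} + 107 \left(\left(-3\right) \left(-2\right)\right) = \frac{8}{9} + 107 \cdot 6 = \frac{8}{9} + 642 = \frac{5786}{9}$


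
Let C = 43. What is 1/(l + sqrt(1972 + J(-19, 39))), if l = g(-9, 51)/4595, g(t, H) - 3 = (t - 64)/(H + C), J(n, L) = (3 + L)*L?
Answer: -4751230/35447069728701 + 186563524900*sqrt(10)/35447069728701 ≈ 0.016643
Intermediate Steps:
J(n, L) = L*(3 + L)
g(t, H) = 3 + (-64 + t)/(43 + H) (g(t, H) = 3 + (t - 64)/(H + 43) = 3 + (-64 + t)/(43 + H))
l = 209/431930 (l = ((65 - 9 + 3*51)/(43 + 51))/4595 = ((65 - 9 + 153)/94)*(1/4595) = ((1/94)*209)*(1/4595) = (209/94)*(1/4595) = 209/431930 ≈ 0.00048387)
1/(l + sqrt(1972 + J(-19, 39))) = 1/(209/431930 + sqrt(1972 + 39*(3 + 39))) = 1/(209/431930 + sqrt(1972 + 39*42)) = 1/(209/431930 + sqrt(1972 + 1638)) = 1/(209/431930 + sqrt(3610)) = 1/(209/431930 + 19*sqrt(10))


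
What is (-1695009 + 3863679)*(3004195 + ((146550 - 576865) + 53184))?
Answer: 5697234884880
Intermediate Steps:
(-1695009 + 3863679)*(3004195 + ((146550 - 576865) + 53184)) = 2168670*(3004195 + (-430315 + 53184)) = 2168670*(3004195 - 377131) = 2168670*2627064 = 5697234884880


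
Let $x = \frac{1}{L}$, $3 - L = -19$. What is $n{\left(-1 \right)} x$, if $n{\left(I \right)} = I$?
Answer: $- \frac{1}{22} \approx -0.045455$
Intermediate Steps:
$L = 22$ ($L = 3 - -19 = 3 + 19 = 22$)
$x = \frac{1}{22} \approx 0.045455$
$n{\left(-1 \right)} x = \left(-1\right) \frac{1}{22} = - \frac{1}{22}$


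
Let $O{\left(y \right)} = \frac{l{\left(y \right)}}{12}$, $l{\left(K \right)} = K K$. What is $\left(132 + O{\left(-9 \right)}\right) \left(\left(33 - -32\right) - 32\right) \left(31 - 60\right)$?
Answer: $- \frac{531135}{4} \approx -1.3278 \cdot 10^{5}$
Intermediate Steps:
$l{\left(K \right)} = K^{2}$
$O{\left(y \right)} = \frac{y^{2}}{12}$
$\left(132 + O{\left(-9 \right)}\right) \left(\left(33 - -32\right) - 32\right) \left(31 - 60\right) = \left(132 + \frac{\left(-9\right)^{2}}{12}\right) \left(\left(33 - -32\right) - 32\right) \left(31 - 60\right) = \left(132 + \frac{1}{12} \cdot 81\right) \left(\left(33 + 32\right) - 32\right) \left(-29\right) = \left(132 + \frac{27}{4}\right) \left(65 - 32\right) \left(-29\right) = \frac{555 \cdot 33 \left(-29\right)}{4} = \frac{555}{4} \left(-957\right) = - \frac{531135}{4}$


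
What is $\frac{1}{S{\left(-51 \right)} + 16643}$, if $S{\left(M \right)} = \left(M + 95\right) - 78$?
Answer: $\frac{1}{16609} \approx 6.0208 \cdot 10^{-5}$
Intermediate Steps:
$S{\left(M \right)} = 17 + M$ ($S{\left(M \right)} = \left(95 + M\right) - 78 = 17 + M$)
$\frac{1}{S{\left(-51 \right)} + 16643} = \frac{1}{\left(17 - 51\right) + 16643} = \frac{1}{-34 + 16643} = \frac{1}{16609}$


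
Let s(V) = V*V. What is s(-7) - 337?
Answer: -288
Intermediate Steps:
s(V) = V**2
s(-7) - 337 = (-7)**2 - 337 = 49 - 337 = -288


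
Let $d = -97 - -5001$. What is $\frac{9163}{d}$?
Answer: $\frac{9163}{4904} \approx 1.8685$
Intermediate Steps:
$d = 4904$ ($d = -97 + 5001 = 4904$)
$\frac{9163}{d} = \frac{9163}{4904}$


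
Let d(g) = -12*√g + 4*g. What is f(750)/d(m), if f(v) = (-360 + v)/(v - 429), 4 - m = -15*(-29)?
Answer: -13/18832 + 39*I*√431/8116592 ≈ -0.00069031 + 9.9754e-5*I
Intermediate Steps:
m = -431 (m = 4 - (-15)*(-29) = 4 - 1*435 = 4 - 435 = -431)
f(v) = (-360 + v)/(-429 + v)
f(750)/d(m) = ((-360 + 750)/(-429 + 750))/(-12*I*√431 + 4*(-431)) = (390/321)/(-12*I*√431 - 1724) = ((1/321)*390)/(-12*I*√431 - 1724) = 130/(107*(-1724 - 12*I*√431))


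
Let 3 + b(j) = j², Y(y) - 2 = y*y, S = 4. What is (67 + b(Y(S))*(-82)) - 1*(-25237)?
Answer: -1018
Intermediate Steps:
Y(y) = 2 + y² (Y(y) = 2 + y*y = 2 + y²)
b(j) = -3 + j²
(67 + b(Y(S))*(-82)) - 1*(-25237) = (67 + (-3 + (2 + 4²)²)*(-82)) - 1*(-25237) = (67 + (-3 + (2 + 16)²)*(-82)) + 25237 = (67 + (-3 + 18²)*(-82)) + 25237 = (67 + (-3 + 324)*(-82)) + 25237 = (67 + 321*(-82)) + 25237 = (67 - 26322) + 25237 = -26255 + 25237 = -1018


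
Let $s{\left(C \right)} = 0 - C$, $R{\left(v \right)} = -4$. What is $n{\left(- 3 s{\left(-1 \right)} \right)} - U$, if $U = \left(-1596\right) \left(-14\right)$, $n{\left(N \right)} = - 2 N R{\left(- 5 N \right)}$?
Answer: $-22368$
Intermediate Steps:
$s{\left(C \right)} = - C$
$n{\left(N \right)} = 8 N$ ($n{\left(N \right)} = - 2 N \left(-4\right) = 8 N$)
$U = 22344$
$n{\left(- 3 s{\left(-1 \right)} \right)} - U = 8 \left(- 3 \left(\left(-1\right) \left(-1\right)\right)\right) - 22344 = 8 \left(\left(-3\right) 1\right) - 22344 = 8 \left(-3\right) - 22344 = -24 - 22344 = -22368$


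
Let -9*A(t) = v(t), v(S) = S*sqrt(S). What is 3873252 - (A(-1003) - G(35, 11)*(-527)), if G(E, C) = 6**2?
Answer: 3854280 - 1003*I*sqrt(1003)/9 ≈ 3.8543e+6 - 3529.5*I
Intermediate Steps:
G(E, C) = 36
v(S) = S**(3/2)
A(t) = -t**(3/2)/9
3873252 - (A(-1003) - G(35, 11)*(-527)) = 3873252 - (-(-1003)*I*sqrt(1003)/9 - 36*(-527)) = 3873252 - (-(-1003)*I*sqrt(1003)/9 - 1*(-18972)) = 3873252 - (1003*I*sqrt(1003)/9 + 18972) = 3873252 - (18972 + 1003*I*sqrt(1003)/9) = 3873252 + (-18972 - 1003*I*sqrt(1003)/9) = 3854280 - 1003*I*sqrt(1003)/9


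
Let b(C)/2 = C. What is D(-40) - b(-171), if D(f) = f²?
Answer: 1942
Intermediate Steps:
b(C) = 2*C
D(-40) - b(-171) = (-40)² - 2*(-171) = 1600 - 1*(-342) = 1600 + 342 = 1942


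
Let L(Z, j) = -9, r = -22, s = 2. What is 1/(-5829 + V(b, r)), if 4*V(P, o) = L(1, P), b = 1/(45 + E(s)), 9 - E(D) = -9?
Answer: -4/23325 ≈ -0.00017149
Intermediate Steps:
E(D) = 18 (E(D) = 9 - 1*(-9) = 9 + 9 = 18)
b = 1/63 (b = 1/(45 + 18) = 1/63 ≈ 0.015873)
V(P, o) = -9/4 (V(P, o) = (1/4)*(-9) = -9/4)
1/(-5829 + V(b, r)) = 1/(-5829 - 9/4) = 1/(-23325/4) = -4/23325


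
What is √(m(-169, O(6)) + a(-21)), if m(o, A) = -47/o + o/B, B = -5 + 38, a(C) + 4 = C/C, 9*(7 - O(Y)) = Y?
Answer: I*√1443453/429 ≈ 2.8006*I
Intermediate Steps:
O(Y) = 7 - Y/9
a(C) = -3 (a(C) = -4 + C/C = -4 + 1 = -3)
B = 33
m(o, A) = -47/o + o/33
√(m(-169, O(6)) + a(-21)) = √((-47/(-169) + (1/33)*(-169)) - 3) = √((-47*(-1/169) - 169/33) - 3) = √((47/169 - 169/33) - 3) = √(-27010/5577 - 3) = √(-43741/5577) = I*√1443453/429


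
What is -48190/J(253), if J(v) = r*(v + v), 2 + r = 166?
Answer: -24095/41492 ≈ -0.58071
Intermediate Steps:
r = 164 (r = -2 + 166 = 164)
J(v) = 328*v (J(v) = 164*(v + v) = 164*(2*v) = 328*v)
-48190/J(253) = -48190/(328*253) = -48190/82984 = -48190*1/82984 = -24095/41492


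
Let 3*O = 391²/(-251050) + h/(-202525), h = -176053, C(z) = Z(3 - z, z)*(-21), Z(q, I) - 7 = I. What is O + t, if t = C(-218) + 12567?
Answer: 6913992363263/406751210 ≈ 16998.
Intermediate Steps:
Z(q, I) = 7 + I
C(z) = -147 - 21*z (C(z) = (7 + z)*(-21) = -147 - 21*z)
O = 35295683/406751210 (O = (391²/(-251050) - 176053/(-202525))/3 = (152881*(-1/251050) - 176053*(-1/202525))/3 = (-152881/251050 + 176053/202525)/3 = (⅓)*(105887049/406751210) = 35295683/406751210 ≈ 0.086775)
t = 16998 (t = (-147 - 21*(-218)) + 12567 = (-147 + 4578) + 12567 = 4431 + 12567 = 16998)
O + t = 35295683/406751210 + 16998 = 6913992363263/406751210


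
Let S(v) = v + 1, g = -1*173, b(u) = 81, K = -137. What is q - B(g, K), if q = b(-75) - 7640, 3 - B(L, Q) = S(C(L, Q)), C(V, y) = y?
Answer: -7698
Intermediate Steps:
g = -173
S(v) = 1 + v
B(L, Q) = 2 - Q (B(L, Q) = 3 - (1 + Q) = 3 + (-1 - Q) = 2 - Q)
q = -7559 (q = 81 - 7640 = -7559)
q - B(g, K) = -7559 - (2 - 1*(-137)) = -7559 - (2 + 137) = -7559 - 1*139 = -7559 - 139 = -7698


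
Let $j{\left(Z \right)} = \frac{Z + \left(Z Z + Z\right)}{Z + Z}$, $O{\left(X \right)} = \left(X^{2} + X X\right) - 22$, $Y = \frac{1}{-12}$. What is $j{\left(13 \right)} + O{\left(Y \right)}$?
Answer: $- \frac{1043}{72} \approx -14.486$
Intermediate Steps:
$Y = - \frac{1}{12} \approx -0.083333$
$O{\left(X \right)} = -22 + 2 X^{2}$ ($O{\left(X \right)} = \left(X^{2} + X^{2}\right) - 22 = 2 X^{2} - 22 = -22 + 2 X^{2}$)
$j{\left(Z \right)} = \frac{Z^{2} + 2 Z}{2 Z}$ ($j{\left(Z \right)} = \frac{Z + \left(Z^{2} + Z\right)}{2 Z} = \left(Z + \left(Z + Z^{2}\right)\right) \frac{1}{2 Z} = \left(Z^{2} + 2 Z\right) \frac{1}{2 Z} = \frac{Z^{2} + 2 Z}{2 Z}$)
$j{\left(13 \right)} + O{\left(Y \right)} = \left(1 + \frac{1}{2} \cdot 13\right) - \left(22 - 2 \left(- \frac{1}{12}\right)^{2}\right) = \left(1 + \frac{13}{2}\right) + \left(-22 + 2 \cdot \frac{1}{144}\right) = \frac{15}{2} + \left(-22 + \frac{1}{72}\right) = \frac{15}{2} - \frac{1583}{72} = - \frac{1043}{72}$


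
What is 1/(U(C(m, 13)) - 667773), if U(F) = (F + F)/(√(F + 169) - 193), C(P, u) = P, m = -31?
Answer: -24781711837/16548550067961127 - 62*√138/16548550067961127 ≈ -1.4975e-6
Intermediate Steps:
U(F) = 2*F/(-193 + √(169 + F)) (U(F) = (2*F)/(√(169 + F) - 193) = (2*F)/(-193 + √(169 + F)) = 2*F/(-193 + √(169 + F)))
1/(U(C(m, 13)) - 667773) = 1/(2*(-31)/(-193 + √(169 - 31)) - 667773) = 1/(2*(-31)/(-193 + √138) - 667773) = 1/(-62/(-193 + √138) - 667773) = 1/(-667773 - 62/(-193 + √138))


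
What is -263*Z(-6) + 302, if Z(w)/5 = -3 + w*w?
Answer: -43093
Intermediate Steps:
Z(w) = -15 + 5*w² (Z(w) = 5*(-3 + w*w) = 5*(-3 + w²) = -15 + 5*w²)
-263*Z(-6) + 302 = -263*(-15 + 5*(-6)²) + 302 = -263*(-15 + 5*36) + 302 = -263*(-15 + 180) + 302 = -263*165 + 302 = -43395 + 302 = -43093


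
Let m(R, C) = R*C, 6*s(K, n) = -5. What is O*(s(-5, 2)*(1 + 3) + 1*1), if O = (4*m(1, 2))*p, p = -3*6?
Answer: 336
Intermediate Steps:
s(K, n) = -5/6 (s(K, n) = (1/6)*(-5) = -5/6)
p = -18
m(R, C) = C*R
O = -144 (O = (4*(2*1))*(-18) = (4*2)*(-18) = 8*(-18) = -144)
O*(s(-5, 2)*(1 + 3) + 1*1) = -144*(-5*(1 + 3)/6 + 1*1) = -144*(-5/6*4 + 1) = -144*(-10/3 + 1) = -144*(-7/3) = 336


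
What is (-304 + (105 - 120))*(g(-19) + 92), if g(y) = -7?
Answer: -27115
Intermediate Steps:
(-304 + (105 - 120))*(g(-19) + 92) = (-304 + (105 - 120))*(-7 + 92) = (-304 - 15)*85 = -319*85 = -27115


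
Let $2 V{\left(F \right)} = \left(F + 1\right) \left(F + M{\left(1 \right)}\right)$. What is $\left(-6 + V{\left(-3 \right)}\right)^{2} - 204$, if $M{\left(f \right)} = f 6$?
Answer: $-123$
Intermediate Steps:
$M{\left(f \right)} = 6 f$
$V{\left(F \right)} = \frac{\left(1 + F\right) \left(6 + F\right)}{2}$ ($V{\left(F \right)} = \frac{\left(F + 1\right) \left(F + 6 \cdot 1\right)}{2} = \frac{\left(1 + F\right) \left(F + 6\right)}{2} = \frac{\left(1 + F\right) \left(6 + F\right)}{2}$)
$\left(-6 + V{\left(-3 \right)}\right)^{2} - 204 = \left(-6 + \left(3 + \frac{\left(-3\right)^{2}}{2} + \frac{7}{2} \left(-3\right)\right)\right)^{2} - 204 = \left(-6 + \left(3 + \frac{1}{2} \cdot 9 - \frac{21}{2}\right)\right)^{2} - 204 = \left(-6 + \left(3 + \frac{9}{2} - \frac{21}{2}\right)\right)^{2} - 204 = \left(-6 - 3\right)^{2} - 204 = \left(-9\right)^{2} - 204 = 81 - 204 = -123$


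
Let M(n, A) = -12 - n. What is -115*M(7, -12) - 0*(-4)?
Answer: 2185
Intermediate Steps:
-115*M(7, -12) - 0*(-4) = -115*(-12 - 1*7) - 0*(-4) = -115*(-12 - 7) - 12*0 = -115*(-19) + 0 = 2185 + 0 = 2185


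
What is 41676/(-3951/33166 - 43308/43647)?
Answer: -6703336405528/178755825 ≈ -37500.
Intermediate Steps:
41676/(-3951/33166 - 43308/43647) = 41676/(-3951*1/33166 - 43308*1/43647) = 41676/(-3951/33166 - 14436/14549) = 41676/(-536267475/482532134) = 41676*(-482532134/536267475) = -6703336405528/178755825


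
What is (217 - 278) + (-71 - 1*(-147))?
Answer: 15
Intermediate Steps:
(217 - 278) + (-71 - 1*(-147)) = -61 + (-71 + 147) = -61 + 76 = 15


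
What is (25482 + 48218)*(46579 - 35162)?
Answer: 841432900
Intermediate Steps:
(25482 + 48218)*(46579 - 35162) = 73700*11417 = 841432900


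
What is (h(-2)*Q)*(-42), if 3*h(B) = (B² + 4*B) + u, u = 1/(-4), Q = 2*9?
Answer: 1071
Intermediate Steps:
Q = 18
u = -¼ ≈ -0.25000
h(B) = -1/12 + B²/3 + 4*B/3 (h(B) = ((B² + 4*B) - ¼)/3 = (-¼ + B² + 4*B)/3 = -1/12 + B²/3 + 4*B/3)
(h(-2)*Q)*(-42) = ((-1/12 + (⅓)*(-2)² + (4/3)*(-2))*18)*(-42) = ((-1/12 + (⅓)*4 - 8/3)*18)*(-42) = ((-1/12 + 4/3 - 8/3)*18)*(-42) = -17/12*18*(-42) = -51/2*(-42) = 1071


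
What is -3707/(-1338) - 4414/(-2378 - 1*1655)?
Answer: 20856263/5396154 ≈ 3.8650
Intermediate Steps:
-3707/(-1338) - 4414/(-2378 - 1*1655) = -3707*(-1/1338) - 4414/(-2378 - 1655) = 3707/1338 - 4414/(-4033) = 3707/1338 - 4414*(-1/4033) = 3707/1338 + 4414/4033 = 20856263/5396154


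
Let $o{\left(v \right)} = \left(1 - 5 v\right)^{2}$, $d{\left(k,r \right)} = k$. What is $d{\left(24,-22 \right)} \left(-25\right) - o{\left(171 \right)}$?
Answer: $-729916$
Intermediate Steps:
$d{\left(24,-22 \right)} \left(-25\right) - o{\left(171 \right)} = 24 \left(-25\right) - \left(-1 + 5 \cdot 171\right)^{2} = -600 - \left(-1 + 855\right)^{2} = -600 - 854^{2} = -600 - 729316 = -729916$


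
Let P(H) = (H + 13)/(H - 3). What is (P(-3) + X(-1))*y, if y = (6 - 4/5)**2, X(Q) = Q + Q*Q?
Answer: -676/15 ≈ -45.067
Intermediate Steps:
X(Q) = Q + Q**2
y = 676/25 (y = (6 - 4*1/5)**2 = (6 - 4/5)**2 = (26/5)**2 = 676/25 ≈ 27.040)
P(H) = (13 + H)/(-3 + H)
(P(-3) + X(-1))*y = ((13 - 3)/(-3 - 3) - (1 - 1))*(676/25) = (10/(-6) - 1*0)*(676/25) = (-1/6*10 + 0)*(676/25) = (-5/3 + 0)*(676/25) = -5/3*676/25 = -676/15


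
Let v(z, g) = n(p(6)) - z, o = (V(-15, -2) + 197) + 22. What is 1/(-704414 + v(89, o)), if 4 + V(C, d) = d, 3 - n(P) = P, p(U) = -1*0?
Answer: -1/704500 ≈ -1.4194e-6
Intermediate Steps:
p(U) = 0
n(P) = 3 - P
V(C, d) = -4 + d
o = 213 (o = ((-4 - 2) + 197) + 22 = (-6 + 197) + 22 = 191 + 22 = 213)
v(z, g) = 3 - z (v(z, g) = (3 - 1*0) - z = (3 + 0) - z = 3 - z)
1/(-704414 + v(89, o)) = 1/(-704414 + (3 - 1*89)) = 1/(-704414 + (3 - 89)) = 1/(-704414 - 86) = 1/(-704500) = -1/704500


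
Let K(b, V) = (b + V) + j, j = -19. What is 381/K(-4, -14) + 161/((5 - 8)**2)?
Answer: 2528/333 ≈ 7.5916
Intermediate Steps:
K(b, V) = -19 + V + b (K(b, V) = (b + V) - 19 = (V + b) - 19 = -19 + V + b)
381/K(-4, -14) + 161/((5 - 8)**2) = 381/(-19 - 14 - 4) + 161/((5 - 8)**2) = 381/(-37) + 161/((-3)**2) = 381*(-1/37) + 161/9 = -381/37 + 161*(1/9) = -381/37 + 161/9 = 2528/333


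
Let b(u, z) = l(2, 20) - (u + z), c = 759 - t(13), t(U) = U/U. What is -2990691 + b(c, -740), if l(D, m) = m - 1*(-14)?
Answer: -2990675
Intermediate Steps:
t(U) = 1
l(D, m) = 14 + m (l(D, m) = m + 14 = 14 + m)
c = 758 (c = 759 - 1*1 = 759 - 1 = 758)
b(u, z) = 34 - u - z (b(u, z) = (14 + 20) - (u + z) = 34 + (-u - z) = 34 - u - z)
-2990691 + b(c, -740) = -2990691 + (34 - 1*758 - 1*(-740)) = -2990691 + (34 - 758 + 740) = -2990691 + 16 = -2990675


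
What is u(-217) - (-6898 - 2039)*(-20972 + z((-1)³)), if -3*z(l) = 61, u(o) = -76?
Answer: -187608559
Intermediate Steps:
z(l) = -61/3 (z(l) = -⅓*61 = -61/3)
u(-217) - (-6898 - 2039)*(-20972 + z((-1)³)) = -76 - (-6898 - 2039)*(-20972 - 61/3) = -76 - (-8937)*(-62977)/3 = -76 - 1*187608483 = -76 - 187608483 = -187608559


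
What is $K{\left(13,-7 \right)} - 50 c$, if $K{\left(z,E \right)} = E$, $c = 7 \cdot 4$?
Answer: $-1407$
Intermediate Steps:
$c = 28$
$K{\left(13,-7 \right)} - 50 c = -7 - 1400 = -1407$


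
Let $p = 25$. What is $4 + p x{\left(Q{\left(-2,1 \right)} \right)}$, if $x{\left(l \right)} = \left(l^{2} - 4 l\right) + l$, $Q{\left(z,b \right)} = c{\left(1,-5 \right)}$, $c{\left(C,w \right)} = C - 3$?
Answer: $254$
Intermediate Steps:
$c{\left(C,w \right)} = -3 + C$ ($c{\left(C,w \right)} = C - 3 = -3 + C$)
$Q{\left(z,b \right)} = -2$ ($Q{\left(z,b \right)} = -3 + 1 = -2$)
$x{\left(l \right)} = l^{2} - 3 l$
$4 + p x{\left(Q{\left(-2,1 \right)} \right)} = 4 + 25 \left(- 2 \left(-3 - 2\right)\right) = 4 + 25 \left(\left(-2\right) \left(-5\right)\right) = 4 + 25 \cdot 10 = 4 + 250 = 254$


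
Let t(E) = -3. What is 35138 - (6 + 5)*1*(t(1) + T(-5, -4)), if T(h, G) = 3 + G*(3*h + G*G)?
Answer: 35182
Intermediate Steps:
T(h, G) = 3 + G*(G² + 3*h) (T(h, G) = 3 + G*(3*h + G²) = 3 + G*(G² + 3*h))
35138 - (6 + 5)*1*(t(1) + T(-5, -4)) = 35138 - (6 + 5)*1*(-3 + (3 + (-4)³ + 3*(-4)*(-5))) = 35138 - 11*1*(-3 + (3 - 64 + 60)) = 35138 - 11*(-3 - 1) = 35138 - 11*(-4) = 35138 - 1*(-44) = 35138 + 44 = 35182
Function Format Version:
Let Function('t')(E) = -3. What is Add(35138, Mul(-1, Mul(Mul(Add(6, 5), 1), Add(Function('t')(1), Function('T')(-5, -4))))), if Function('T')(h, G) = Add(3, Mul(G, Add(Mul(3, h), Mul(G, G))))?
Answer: 35182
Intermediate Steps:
Function('T')(h, G) = Add(3, Mul(G, Add(Pow(G, 2), Mul(3, h)))) (Function('T')(h, G) = Add(3, Mul(G, Add(Mul(3, h), Pow(G, 2)))) = Add(3, Mul(G, Add(Pow(G, 2), Mul(3, h)))))
Add(35138, Mul(-1, Mul(Mul(Add(6, 5), 1), Add(Function('t')(1), Function('T')(-5, -4))))) = Add(35138, Mul(-1, Mul(Mul(Add(6, 5), 1), Add(-3, Add(3, Pow(-4, 3), Mul(3, -4, -5)))))) = Add(35138, Mul(-1, Mul(Mul(11, 1), Add(-3, Add(3, -64, 60))))) = Add(35138, Mul(-1, Mul(11, Add(-3, -1)))) = Add(35138, Mul(-1, Mul(11, -4))) = Add(35138, Mul(-1, -44)) = Add(35138, 44) = 35182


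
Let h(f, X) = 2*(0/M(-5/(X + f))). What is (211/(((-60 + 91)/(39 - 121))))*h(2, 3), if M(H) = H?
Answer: 0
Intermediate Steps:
h(f, X) = 0 (h(f, X) = 2*(0/((-5/(X + f)))) = 2*(0*(-X/5 - f/5)) = 2*0 = 0)
(211/(((-60 + 91)/(39 - 121))))*h(2, 3) = (211/(((-60 + 91)/(39 - 121))))*0 = (211/((31/(-82))))*0 = (211/((31*(-1/82))))*0 = (211/(-31/82))*0 = (211*(-82/31))*0 = -17302/31*0 = 0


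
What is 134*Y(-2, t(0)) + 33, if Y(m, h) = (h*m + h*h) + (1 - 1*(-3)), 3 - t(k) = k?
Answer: 971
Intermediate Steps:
t(k) = 3 - k
Y(m, h) = 4 + h² + h*m (Y(m, h) = (h*m + h²) + (1 + 3) = (h² + h*m) + 4 = 4 + h² + h*m)
134*Y(-2, t(0)) + 33 = 134*(4 + (3 - 1*0)² + (3 - 1*0)*(-2)) + 33 = 134*(4 + (3 + 0)² + (3 + 0)*(-2)) + 33 = 134*(4 + 3² + 3*(-2)) + 33 = 134*(4 + 9 - 6) + 33 = 134*7 + 33 = 938 + 33 = 971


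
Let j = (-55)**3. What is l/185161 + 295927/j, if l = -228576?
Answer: -92823471247/30806161375 ≈ -3.0131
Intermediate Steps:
j = -166375
l/185161 + 295927/j = -228576/185161 + 295927/(-166375) = -228576*1/185161 + 295927*(-1/166375) = -228576/185161 - 295927/166375 = -92823471247/30806161375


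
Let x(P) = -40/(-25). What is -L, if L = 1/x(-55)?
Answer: -5/8 ≈ -0.62500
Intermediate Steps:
x(P) = 8/5 (x(P) = -40*(-1/25) = 8/5)
L = 5/8 (L = 1/(8/5) = 5/8 ≈ 0.62500)
-L = -1*5/8 = -5/8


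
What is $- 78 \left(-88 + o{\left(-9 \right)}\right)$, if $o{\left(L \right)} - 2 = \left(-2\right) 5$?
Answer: $7488$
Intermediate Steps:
$o{\left(L \right)} = -8$ ($o{\left(L \right)} = 2 - 10 = -8$)
$- 78 \left(-88 + o{\left(-9 \right)}\right) = - 78 \left(-88 - 8\right) = \left(-78\right) \left(-96\right) = 7488$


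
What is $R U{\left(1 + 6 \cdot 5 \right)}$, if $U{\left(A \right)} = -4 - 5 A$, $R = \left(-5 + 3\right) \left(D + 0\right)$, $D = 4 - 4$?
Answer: $0$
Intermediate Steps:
$D = 0$ ($D = 4 - 4 = 0$)
$R = 0$ ($R = \left(-5 + 3\right) \left(0 + 0\right) = \left(-2\right) 0 = 0$)
$R U{\left(1 + 6 \cdot 5 \right)} = 0 \left(-4 - 5 \left(1 + 6 \cdot 5\right)\right) = 0 \left(-4 - 5 \left(1 + 30\right)\right) = 0 \left(-4 - 155\right) = 0 \left(-159\right) = 0$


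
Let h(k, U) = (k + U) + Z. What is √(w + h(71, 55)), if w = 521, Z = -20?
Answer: √627 ≈ 25.040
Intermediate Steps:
h(k, U) = -20 + U + k (h(k, U) = (k + U) - 20 = (U + k) - 20 = -20 + U + k)
√(w + h(71, 55)) = √(521 + (-20 + 55 + 71)) = √(521 + 106) = √627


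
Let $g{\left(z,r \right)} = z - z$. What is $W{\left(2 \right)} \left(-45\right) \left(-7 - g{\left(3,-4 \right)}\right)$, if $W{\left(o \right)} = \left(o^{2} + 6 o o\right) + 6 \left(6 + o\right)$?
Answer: $23940$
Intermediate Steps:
$g{\left(z,r \right)} = 0$
$W{\left(o \right)} = 36 + 6 o + 7 o^{2}$ ($W{\left(o \right)} = \left(o^{2} + 6 o^{2}\right) + \left(36 + 6 o\right) = 7 o^{2} + \left(36 + 6 o\right) = 36 + 6 o + 7 o^{2}$)
$W{\left(2 \right)} \left(-45\right) \left(-7 - g{\left(3,-4 \right)}\right) = \left(36 + 6 \cdot 2 + 7 \cdot 2^{2}\right) \left(-45\right) \left(-7 - 0\right) = \left(36 + 12 + 7 \cdot 4\right) \left(-45\right) \left(-7 + 0\right) = \left(36 + 12 + 28\right) \left(-45\right) \left(-7\right) = 76 \left(-45\right) \left(-7\right) = \left(-3420\right) \left(-7\right) = 23940$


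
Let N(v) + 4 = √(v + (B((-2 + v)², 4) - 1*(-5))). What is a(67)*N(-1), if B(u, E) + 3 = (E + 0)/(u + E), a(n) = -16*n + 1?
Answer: 4284 - 1071*√221/13 ≈ 3059.3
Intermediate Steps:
a(n) = 1 - 16*n
B(u, E) = -3 + E/(E + u) (B(u, E) = -3 + (E + 0)/(u + E) = -3 + E/(E + u))
N(v) = -4 + √(5 + v + (-8 - 3*(-2 + v)²)/(4 + (-2 + v)²)) (N(v) = -4 + √(v + ((-3*(-2 + v)² - 2*4)/(4 + (-2 + v)²) - 1*(-5))) = -4 + √(v + ((-3*(-2 + v)² - 8)/(4 + (-2 + v)²) + 5)) = -4 + √(v + ((-8 - 3*(-2 + v)²)/(4 + (-2 + v)²) + 5)) = -4 + √(v + (5 + (-8 - 3*(-2 + v)²)/(4 + (-2 + v)²))) = -4 + √(5 + v + (-8 - 3*(-2 + v)²)/(4 + (-2 + v)²)))
a(67)*N(-1) = (1 - 16*67)*(-4 + √((20 + (-1)³ - 2*(-1)²)/(8 + (-1)² - 4*(-1)))) = (1 - 1072)*(-4 + √((20 - 1 - 2*1)/(8 + 1 + 4))) = -1071*(-4 + √((20 - 1 - 2)/13)) = -1071*(-4 + √((1/13)*17)) = -1071*(-4 + √(17/13)) = -1071*(-4 + √221/13) = 4284 - 1071*√221/13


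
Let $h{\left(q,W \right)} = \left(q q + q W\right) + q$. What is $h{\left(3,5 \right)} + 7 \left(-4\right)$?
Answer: $-1$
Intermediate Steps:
$h{\left(q,W \right)} = q + q^{2} + W q$ ($h{\left(q,W \right)} = \left(q^{2} + W q\right) + q = q + q^{2} + W q$)
$h{\left(3,5 \right)} + 7 \left(-4\right) = 3 \left(1 + 5 + 3\right) + 7 \left(-4\right) = 3 \cdot 9 - 28 = 27 - 28 = -1$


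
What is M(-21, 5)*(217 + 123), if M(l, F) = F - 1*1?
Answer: 1360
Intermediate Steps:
M(l, F) = -1 + F (M(l, F) = F - 1 = -1 + F)
M(-21, 5)*(217 + 123) = (-1 + 5)*(217 + 123) = 4*340 = 1360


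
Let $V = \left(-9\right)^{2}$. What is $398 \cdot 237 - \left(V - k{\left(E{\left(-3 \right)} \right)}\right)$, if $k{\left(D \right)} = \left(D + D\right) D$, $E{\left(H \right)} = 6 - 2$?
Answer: $94277$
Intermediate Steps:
$E{\left(H \right)} = 4$ ($E{\left(H \right)} = 6 - 2 = 4$)
$k{\left(D \right)} = 2 D^{2}$ ($k{\left(D \right)} = 2 D D = 2 D^{2}$)
$V = 81$
$398 \cdot 237 - \left(V - k{\left(E{\left(-3 \right)} \right)}\right) = 398 \cdot 237 + \left(2 \cdot 4^{2} - 81\right) = 94326 + \left(2 \cdot 16 - 81\right) = 94326 + \left(32 - 81\right) = 94326 - 49 = 94277$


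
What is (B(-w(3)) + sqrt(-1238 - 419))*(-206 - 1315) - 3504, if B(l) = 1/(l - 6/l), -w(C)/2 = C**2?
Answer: -190275/53 - 1521*I*sqrt(1657) ≈ -3590.1 - 61914.0*I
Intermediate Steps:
w(C) = -2*C**2
(B(-w(3)) + sqrt(-1238 - 419))*(-206 - 1315) - 3504 = ((-(-2)*3**2)/(-6 + (-(-2)*3**2)**2) + sqrt(-1238 - 419))*(-206 - 1315) - 3504 = ((-(-2)*9)/(-6 + (-(-2)*9)**2) + sqrt(-1657))*(-1521) - 3504 = ((-1*(-18))/(-6 + (-1*(-18))**2) + I*sqrt(1657))*(-1521) - 3504 = (18/(-6 + 18**2) + I*sqrt(1657))*(-1521) - 3504 = (18/(-6 + 324) + I*sqrt(1657))*(-1521) - 3504 = (18/318 + I*sqrt(1657))*(-1521) - 3504 = (18*(1/318) + I*sqrt(1657))*(-1521) - 3504 = (3/53 + I*sqrt(1657))*(-1521) - 3504 = (-4563/53 - 1521*I*sqrt(1657)) - 3504 = -190275/53 - 1521*I*sqrt(1657)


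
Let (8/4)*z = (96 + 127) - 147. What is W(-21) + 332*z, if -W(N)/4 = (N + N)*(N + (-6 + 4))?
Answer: 8752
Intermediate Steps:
z = 38 (z = ((96 + 127) - 147)/2 = (223 - 147)/2 = (½)*76 = 38)
W(N) = -8*N*(-2 + N) (W(N) = -4*(N + N)*(N + (-6 + 4)) = -4*2*N*(N - 2) = -4*2*N*(-2 + N) = -8*N*(-2 + N))
W(-21) + 332*z = 8*(-21)*(2 - 1*(-21)) + 332*38 = 8*(-21)*(2 + 21) + 12616 = 8*(-21)*23 + 12616 = -3864 + 12616 = 8752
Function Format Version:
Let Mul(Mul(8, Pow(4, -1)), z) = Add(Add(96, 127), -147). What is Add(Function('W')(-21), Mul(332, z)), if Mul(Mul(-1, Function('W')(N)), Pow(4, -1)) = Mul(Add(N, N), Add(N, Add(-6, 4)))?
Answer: 8752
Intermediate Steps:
z = 38 (z = Mul(Rational(1, 2), Add(Add(96, 127), -147)) = Mul(Rational(1, 2), Add(223, -147)) = Mul(Rational(1, 2), 76) = 38)
Function('W')(N) = Mul(-8, N, Add(-2, N)) (Function('W')(N) = Mul(-4, Mul(Add(N, N), Add(N, Add(-6, 4)))) = Mul(-4, Mul(Mul(2, N), Add(N, -2))) = Mul(-4, Mul(Mul(2, N), Add(-2, N))) = Mul(-4, Mul(2, N, Add(-2, N))) = Mul(-8, N, Add(-2, N)))
Add(Function('W')(-21), Mul(332, z)) = Add(Mul(8, -21, Add(2, Mul(-1, -21))), Mul(332, 38)) = Add(Mul(8, -21, Add(2, 21)), 12616) = Add(Mul(8, -21, 23), 12616) = Add(-3864, 12616) = 8752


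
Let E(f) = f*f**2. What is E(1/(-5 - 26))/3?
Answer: -1/89373 ≈ -1.1189e-5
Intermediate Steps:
E(f) = f**3
E(1/(-5 - 26))/3 = (1/(-5 - 26))**3/3 = (1/(-31))**3*(1/3) = (-1/31)**3*(1/3) = -1/29791*1/3 = -1/89373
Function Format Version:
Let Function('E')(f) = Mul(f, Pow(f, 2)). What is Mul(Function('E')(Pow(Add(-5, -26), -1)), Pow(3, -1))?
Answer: Rational(-1, 89373) ≈ -1.1189e-5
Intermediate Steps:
Function('E')(f) = Pow(f, 3)
Mul(Function('E')(Pow(Add(-5, -26), -1)), Pow(3, -1)) = Mul(Pow(Pow(Add(-5, -26), -1), 3), Pow(3, -1)) = Mul(Pow(Pow(-31, -1), 3), Rational(1, 3)) = Mul(Pow(Rational(-1, 31), 3), Rational(1, 3)) = Mul(Rational(-1, 29791), Rational(1, 3)) = Rational(-1, 89373)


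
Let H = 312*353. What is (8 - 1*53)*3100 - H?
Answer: -249636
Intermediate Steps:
H = 110136
(8 - 1*53)*3100 - H = (8 - 1*53)*3100 - 1*110136 = (8 - 53)*3100 - 110136 = -45*3100 - 110136 = -139500 - 110136 = -249636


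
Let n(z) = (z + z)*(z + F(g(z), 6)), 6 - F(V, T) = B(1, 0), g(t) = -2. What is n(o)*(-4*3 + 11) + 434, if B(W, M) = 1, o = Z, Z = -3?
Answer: 446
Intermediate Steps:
o = -3
F(V, T) = 5 (F(V, T) = 6 - 1*1 = 6 - 1 = 5)
n(z) = 2*z*(5 + z) (n(z) = (z + z)*(z + 5) = (2*z)*(5 + z) = 2*z*(5 + z))
n(o)*(-4*3 + 11) + 434 = (2*(-3)*(5 - 3))*(-4*3 + 11) + 434 = (2*(-3)*2)*(-12 + 11) + 434 = -12*(-1) + 434 = 12 + 434 = 446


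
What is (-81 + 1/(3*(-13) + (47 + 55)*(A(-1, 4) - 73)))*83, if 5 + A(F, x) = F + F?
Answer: -55121960/8199 ≈ -6723.0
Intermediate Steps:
A(F, x) = -5 + 2*F (A(F, x) = -5 + (F + F) = -5 + 2*F)
(-81 + 1/(3*(-13) + (47 + 55)*(A(-1, 4) - 73)))*83 = (-81 + 1/(3*(-13) + (47 + 55)*((-5 + 2*(-1)) - 73)))*83 = (-81 + 1/(-39 + 102*((-5 - 2) - 73)))*83 = (-81 + 1/(-39 + 102*(-7 - 73)))*83 = (-81 + 1/(-39 + 102*(-80)))*83 = (-81 + 1/(-39 - 8160))*83 = (-81 + 1/(-8199))*83 = (-81 - 1/8199)*83 = -664120/8199*83 = -55121960/8199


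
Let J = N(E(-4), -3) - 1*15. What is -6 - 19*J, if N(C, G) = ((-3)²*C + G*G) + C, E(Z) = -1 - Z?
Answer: -462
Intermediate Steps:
N(C, G) = G² + 10*C (N(C, G) = (9*C + G²) + C = (G² + 9*C) + C = G² + 10*C)
J = 24 (J = ((-3)² + 10*(-1 - 1*(-4))) - 1*15 = (9 + 10*(-1 + 4)) - 15 = (9 + 10*3) - 15 = (9 + 30) - 15 = 39 - 15 = 24)
-6 - 19*J = -6 - 19*24 = -6 - 456 = -462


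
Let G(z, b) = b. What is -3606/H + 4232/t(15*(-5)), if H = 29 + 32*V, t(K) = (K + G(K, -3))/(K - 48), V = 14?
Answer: 13778578/2067 ≈ 6666.0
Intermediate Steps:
t(K) = (-3 + K)/(-48 + K) (t(K) = (K - 3)/(K - 48) = (-3 + K)/(-48 + K))
H = 477 (H = 29 + 32*14 = 29 + 448 = 477)
-3606/H + 4232/t(15*(-5)) = -3606/477 + 4232/(((-3 + 15*(-5))/(-48 + 15*(-5)))) = -3606*1/477 + 4232/(((-3 - 75)/(-48 - 75))) = -1202/159 + 4232/((-78/(-123))) = -1202/159 + 4232/((-1/123*(-78))) = -1202/159 + 4232/(26/41) = -1202/159 + 4232*(41/26) = -1202/159 + 86756/13 = 13778578/2067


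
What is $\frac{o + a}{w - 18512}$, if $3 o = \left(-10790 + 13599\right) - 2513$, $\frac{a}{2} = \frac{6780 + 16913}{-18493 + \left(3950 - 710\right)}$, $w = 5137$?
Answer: $- \frac{874546}{122405325} \approx -0.0071447$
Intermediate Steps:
$a = - \frac{47386}{15253}$ ($a = 2 \frac{6780 + 16913}{-18493 + \left(3950 - 710\right)} = 2 \frac{23693}{-18493 + 3240} = 2 \frac{23693}{-15253} = 2 \cdot 23693 \left(- \frac{1}{15253}\right) = 2 \left(- \frac{23693}{15253}\right) = - \frac{47386}{15253} \approx -3.1067$)
$o = \frac{296}{3}$ ($o = \frac{\left(-10790 + 13599\right) - 2513}{3} = \frac{2809 - 2513}{3} = \frac{1}{3} \cdot 296 = \frac{296}{3} \approx 98.667$)
$\frac{o + a}{w - 18512} = \frac{\frac{296}{3} - \frac{47386}{15253}}{5137 - 18512} = \frac{4372730}{45759 \left(-13375\right)} = \frac{4372730}{45759} \left(- \frac{1}{13375}\right) = - \frac{874546}{122405325}$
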